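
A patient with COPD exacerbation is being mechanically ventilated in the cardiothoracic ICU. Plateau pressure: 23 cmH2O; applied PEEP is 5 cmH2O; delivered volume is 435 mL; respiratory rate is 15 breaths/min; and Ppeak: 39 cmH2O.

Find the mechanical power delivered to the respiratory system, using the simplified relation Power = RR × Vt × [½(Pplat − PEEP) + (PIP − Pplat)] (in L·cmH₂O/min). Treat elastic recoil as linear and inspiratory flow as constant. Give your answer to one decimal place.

Per-breath work = Vt × [½(Pplat−PEEP) + (PIP−Pplat)] = 0.435 × [0.5×18.0 + 16.0] = 0.435 × 25.0 = 10.875 L·cmH2O.
Power = 15 × 10.875 = 163.13 L·cmH2O/min.

163.1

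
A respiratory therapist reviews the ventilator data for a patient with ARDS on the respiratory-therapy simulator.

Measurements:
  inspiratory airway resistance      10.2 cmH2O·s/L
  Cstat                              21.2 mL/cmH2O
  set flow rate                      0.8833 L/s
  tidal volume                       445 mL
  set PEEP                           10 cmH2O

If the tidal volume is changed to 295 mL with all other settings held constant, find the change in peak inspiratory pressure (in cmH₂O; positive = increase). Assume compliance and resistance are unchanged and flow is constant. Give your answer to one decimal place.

PIP = Vt/C + R·V̇ + PEEP (constant-flow equation of motion).
Only the elastic term changes: ΔPIP = ΔVt / C = (295 − 445) / 21.2 = -7.075 cmH2O.

-7.1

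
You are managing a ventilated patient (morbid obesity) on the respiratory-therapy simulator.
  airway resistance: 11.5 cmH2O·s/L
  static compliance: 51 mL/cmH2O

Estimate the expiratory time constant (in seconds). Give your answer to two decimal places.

0.59

τ = R × C = 11.5 × 51 mL/cmH2O = 11.5 × 0.051 L/cmH2O = 0.5865 s.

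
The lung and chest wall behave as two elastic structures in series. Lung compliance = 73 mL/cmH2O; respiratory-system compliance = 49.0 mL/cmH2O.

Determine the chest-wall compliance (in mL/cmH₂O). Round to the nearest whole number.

1/Ccw = 1/Crs − 1/CL.
1/Ccw = 1/49.0 − 1/73 = 0.00671.
Ccw = 149.03 mL/cmH2O.

149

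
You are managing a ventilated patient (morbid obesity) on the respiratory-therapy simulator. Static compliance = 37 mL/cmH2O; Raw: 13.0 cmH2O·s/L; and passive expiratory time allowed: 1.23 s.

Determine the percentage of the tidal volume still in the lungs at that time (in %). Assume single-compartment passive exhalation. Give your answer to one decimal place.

7.8

τ = R × C = 13.0 × 37 mL/cmH2O = 13.0 × 0.037 L/cmH2O = 0.481 s.
Passive exhalation: V(t)/V₀ = e^(−t/τ) = e^(−1.23/0.481) = 0.07752.
Fraction remaining = 0.07752 → 7.752%.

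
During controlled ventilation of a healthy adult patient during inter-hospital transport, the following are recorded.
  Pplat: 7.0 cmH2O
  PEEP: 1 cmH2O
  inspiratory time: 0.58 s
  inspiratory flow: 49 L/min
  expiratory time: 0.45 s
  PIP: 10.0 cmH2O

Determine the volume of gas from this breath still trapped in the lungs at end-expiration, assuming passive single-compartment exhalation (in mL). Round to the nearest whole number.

100

Flow: 49 L/min ÷ 60 = 0.8167 L/s.
Vt = flow × Ti = 0.8167 L/s × 0.58 s × 1000 mL/L = 473.69 mL.
R = (PIP − Pplat)/V̇ = (10.0 − 7.0) / 0.8167 = 3.0/0.8167 = 3.673 cmH2O·s/L.
C = Vt/(Pplat − PEEP) = 473.69 / (7.0 − 1) = 473.69/6.0 = 78.948 mL/cmH2O.
τ = R × C = 3.673 × 0.07895 L/cmH2O = 0.29 s.
Fraction remaining = e^(−Te/τ) = e^(−0.45/0.29) = 0.2119.
Trapped volume = 473.69 × 0.2119 = 100.37 mL.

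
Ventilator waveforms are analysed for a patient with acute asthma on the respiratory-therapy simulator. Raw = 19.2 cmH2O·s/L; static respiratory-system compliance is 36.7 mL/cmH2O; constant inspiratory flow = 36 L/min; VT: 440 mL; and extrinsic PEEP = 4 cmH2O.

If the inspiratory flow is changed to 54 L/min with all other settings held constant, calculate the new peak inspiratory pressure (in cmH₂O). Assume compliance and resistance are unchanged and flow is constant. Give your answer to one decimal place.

Flow: 36 L/min ÷ 60 = 0.6 L/s.
New flow: 54 L/min ÷ 60 = 0.9 L/s.
PIP = Vt/C + R·V̇ + PEEP (constant-flow equation of motion).
Only the resistive term changes: ΔPIP = R × ΔV̇ = 19.2 × (0.9 − 0.6) = 19.2 × 0.3 = 5.76 cmH2O.
Original PIP = 440/36.7 + 19.2×0.6 + 4 = 27.509 cmH2O; new PIP = 27.509 + (5.76) = 33.269 cmH2O.

33.3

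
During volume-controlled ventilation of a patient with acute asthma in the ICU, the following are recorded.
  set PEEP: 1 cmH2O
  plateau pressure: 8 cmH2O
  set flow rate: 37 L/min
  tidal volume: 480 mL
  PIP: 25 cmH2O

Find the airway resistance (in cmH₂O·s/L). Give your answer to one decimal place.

Flow: 37 L/min ÷ 60 = 0.6167 L/s.
Raw = (PIP − Pplat) / flow = (25 − 8) / 0.6167 = 17.0 / 0.6167 = 27.566 cmH2O·s/L.

27.6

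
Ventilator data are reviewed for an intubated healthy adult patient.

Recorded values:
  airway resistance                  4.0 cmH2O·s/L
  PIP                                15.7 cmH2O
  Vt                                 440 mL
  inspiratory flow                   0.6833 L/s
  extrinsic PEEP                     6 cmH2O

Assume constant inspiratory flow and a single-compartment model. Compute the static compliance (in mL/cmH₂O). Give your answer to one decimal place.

Equation of motion (constant flow): PIP = Vt/C + R·V̇ + PEEP.
Vt/C = PIP − R·V̇ − PEEP = 15.7 − 4.0×0.6833 − 6 = 15.7 − 2.733 − 6 = 6.967 cmH2O.
C = Vt / 6.967 = 440 / 6.967 = 63.155 mL/cmH2O.

63.2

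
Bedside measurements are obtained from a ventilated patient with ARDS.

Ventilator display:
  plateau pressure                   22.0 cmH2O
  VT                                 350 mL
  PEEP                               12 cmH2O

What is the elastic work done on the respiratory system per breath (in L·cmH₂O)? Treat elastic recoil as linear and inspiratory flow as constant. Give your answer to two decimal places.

Elastic work ≈ ½ × (Pplat − PEEP) × Vt = 0.5 × (22.0 − 12) × 0.350 L = 0.5 × 10.0 × 0.350 = 1.75 L·cmH2O.

1.75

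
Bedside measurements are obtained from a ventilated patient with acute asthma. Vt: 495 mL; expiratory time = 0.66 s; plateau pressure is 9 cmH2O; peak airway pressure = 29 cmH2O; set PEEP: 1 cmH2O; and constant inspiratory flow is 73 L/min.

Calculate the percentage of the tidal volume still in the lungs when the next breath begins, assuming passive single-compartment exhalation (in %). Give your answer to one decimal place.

52.3

Flow: 73 L/min ÷ 60 = 1.2167 L/s.
R = (PIP − Pplat)/V̇ = (29 − 9) / 1.2167 = 20.0/1.2167 = 16.438 cmH2O·s/L.
C = Vt/(Pplat − PEEP) = 495.0 / (9 − 1) = 495.0/8.0 = 61.875 mL/cmH2O.
τ = R × C = 16.438 × 0.06188 L/cmH2O = 1.017 s.
Fraction remaining at end-expiration = e^(−Te/τ) = e^(−0.66/1.017) = 0.5226 → 52.26%.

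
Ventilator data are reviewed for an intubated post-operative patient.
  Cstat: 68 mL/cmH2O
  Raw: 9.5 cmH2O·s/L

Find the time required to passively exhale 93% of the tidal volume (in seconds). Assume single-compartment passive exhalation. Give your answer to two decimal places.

1.72

τ = R × C = 9.5 × 68 mL/cmH2O = 9.5 × 0.068 L/cmH2O = 0.646 s.
Exhaled fraction f = 1 − e^(−t/τ) → t = −τ·ln(1 − f) = −0.646·ln(0.07) = 1.718 s.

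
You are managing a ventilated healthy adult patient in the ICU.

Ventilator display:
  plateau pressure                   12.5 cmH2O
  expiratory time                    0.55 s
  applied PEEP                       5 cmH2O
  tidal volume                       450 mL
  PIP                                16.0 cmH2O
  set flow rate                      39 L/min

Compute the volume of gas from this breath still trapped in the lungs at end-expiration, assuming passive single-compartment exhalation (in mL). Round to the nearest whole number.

82

Flow: 39 L/min ÷ 60 = 0.65 L/s.
R = (PIP − Pplat)/V̇ = (16.0 − 12.5) / 0.65 = 3.5/0.65 = 5.385 cmH2O·s/L.
C = Vt/(Pplat − PEEP) = 450.0 / (12.5 − 5) = 450.0/7.5 = 60.0 mL/cmH2O.
τ = R × C = 5.385 × 0.06 L/cmH2O = 0.3231 s.
Fraction remaining = e^(−Te/τ) = e^(−0.55/0.3231) = 0.1823.
Trapped volume = 450.0 × 0.1823 = 82.035 mL.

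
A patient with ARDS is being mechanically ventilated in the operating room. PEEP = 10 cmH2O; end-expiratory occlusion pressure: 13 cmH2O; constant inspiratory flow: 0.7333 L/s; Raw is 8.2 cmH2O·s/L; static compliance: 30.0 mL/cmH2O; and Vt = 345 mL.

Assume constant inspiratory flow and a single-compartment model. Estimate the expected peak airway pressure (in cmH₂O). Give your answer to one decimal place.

30.5

Total PEEP = 13 cmH2O (set 10 + intrinsic 3); this is the baseline alveolar pressure.
Equation of motion (constant flow): PIP = Vt/C + R·V̇ + PEEP.
PIP = 345/30.0 + 8.2×0.7333 + 13 = 11.5 + 6.013 + 13 = 30.513 cmH2O.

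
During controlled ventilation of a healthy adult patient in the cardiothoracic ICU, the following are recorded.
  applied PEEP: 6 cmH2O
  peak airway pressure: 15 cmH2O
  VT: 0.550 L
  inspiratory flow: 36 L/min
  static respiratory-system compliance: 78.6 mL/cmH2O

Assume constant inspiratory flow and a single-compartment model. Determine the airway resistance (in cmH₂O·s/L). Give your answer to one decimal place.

3.3

Flow: 36 L/min ÷ 60 = 0.6 L/s.
Equation of motion (constant flow): PIP = Vt/C + R·V̇ + PEEP.
R·V̇ = PIP − Vt/C − PEEP = 15 − 550/78.6 − 6 = 15 − 6.997 − 6 = 2.003 cmH2O.
R = 2.003 / 0.6 = 3.338 cmH2O·s/L.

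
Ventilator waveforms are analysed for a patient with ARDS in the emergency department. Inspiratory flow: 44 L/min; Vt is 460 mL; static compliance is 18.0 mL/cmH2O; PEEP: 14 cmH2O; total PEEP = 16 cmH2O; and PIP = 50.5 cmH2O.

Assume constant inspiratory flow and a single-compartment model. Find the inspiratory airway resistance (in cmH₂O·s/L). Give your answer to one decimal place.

12.2

Flow: 44 L/min ÷ 60 = 0.7333 L/s.
Total PEEP = 16 cmH2O (set 14 + intrinsic 2); this is the baseline alveolar pressure.
Equation of motion (constant flow): PIP = Vt/C + R·V̇ + PEEP.
R·V̇ = PIP − Vt/C − PEEP = 50.5 − 460/18.0 − 16 = 50.5 − 25.556 − 16 = 8.944 cmH2O.
R = 8.944 / 0.7333 = 12.197 cmH2O·s/L.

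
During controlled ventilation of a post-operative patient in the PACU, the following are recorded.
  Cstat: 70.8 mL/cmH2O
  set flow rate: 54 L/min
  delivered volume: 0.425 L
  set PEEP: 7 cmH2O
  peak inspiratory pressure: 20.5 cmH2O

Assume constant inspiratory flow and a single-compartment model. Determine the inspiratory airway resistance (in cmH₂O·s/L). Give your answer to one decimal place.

8.3

Flow: 54 L/min ÷ 60 = 0.9 L/s.
Equation of motion (constant flow): PIP = Vt/C + R·V̇ + PEEP.
R·V̇ = PIP − Vt/C − PEEP = 20.5 − 425/70.8 − 7 = 20.5 − 6.003 − 7 = 7.497 cmH2O.
R = 7.497 / 0.9 = 8.33 cmH2O·s/L.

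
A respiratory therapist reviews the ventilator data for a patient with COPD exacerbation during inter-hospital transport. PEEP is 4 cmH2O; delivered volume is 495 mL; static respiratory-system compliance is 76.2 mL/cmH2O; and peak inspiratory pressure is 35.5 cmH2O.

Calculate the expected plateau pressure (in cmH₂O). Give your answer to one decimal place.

Pplat = PEEP + Vt / Cstat = 4 + 495 / 76.2 = 4 + 6.496 = 10.496 cmH2O.

10.5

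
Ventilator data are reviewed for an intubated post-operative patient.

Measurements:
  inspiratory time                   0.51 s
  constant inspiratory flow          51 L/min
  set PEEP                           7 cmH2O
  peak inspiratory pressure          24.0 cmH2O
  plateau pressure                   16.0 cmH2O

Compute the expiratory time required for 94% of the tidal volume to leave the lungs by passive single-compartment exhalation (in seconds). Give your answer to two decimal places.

Flow: 51 L/min ÷ 60 = 0.85 L/s.
Vt = flow × Ti = 0.85 L/s × 0.51 s × 1000 mL/L = 433.5 mL.
R = (PIP − Pplat)/V̇ = (24.0 − 16.0) / 0.85 = 8.0/0.85 = 9.412 cmH2O·s/L.
C = Vt/(Pplat − PEEP) = 433.5 / (16.0 − 7) = 433.5/9.0 = 48.167 mL/cmH2O.
τ = R × C = 9.412 × 0.04817 L/cmH2O = 0.4534 s.
t = −τ·ln(1 − 0.94) = −0.4534·ln(0.06) = 1.276 s.

1.28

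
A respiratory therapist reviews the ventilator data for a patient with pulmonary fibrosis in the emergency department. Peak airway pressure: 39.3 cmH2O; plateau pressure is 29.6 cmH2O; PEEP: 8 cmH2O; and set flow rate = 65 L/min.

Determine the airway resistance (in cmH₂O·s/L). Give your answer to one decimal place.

Flow: 65 L/min ÷ 60 = 1.0833 L/s.
Raw = (PIP − Pplat) / flow = (39.3 − 29.6) / 1.0833 = 9.7 / 1.0833 = 8.954 cmH2O·s/L.

9.0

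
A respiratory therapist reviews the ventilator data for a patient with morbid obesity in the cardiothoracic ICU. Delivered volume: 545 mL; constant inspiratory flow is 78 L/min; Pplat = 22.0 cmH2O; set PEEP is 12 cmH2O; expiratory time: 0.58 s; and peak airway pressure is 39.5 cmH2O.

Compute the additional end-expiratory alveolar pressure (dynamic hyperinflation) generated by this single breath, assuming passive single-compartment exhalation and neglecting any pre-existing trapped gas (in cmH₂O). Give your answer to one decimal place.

4.5

Flow: 78 L/min ÷ 60 = 1.3 L/s.
R = (PIP − Pplat)/V̇ = (39.5 − 22.0) / 1.3 = 17.5/1.3 = 13.462 cmH2O·s/L.
C = Vt/(Pplat − PEEP) = 545.0 / (22.0 − 12) = 545.0/10.0 = 54.5 mL/cmH2O.
τ = R × C = 13.462 × 0.0545 L/cmH2O = 0.7337 s.
Fraction remaining = e^(−Te/τ) = e^(−0.58/0.7337) = 0.4536; trapped volume = 545.0 × 0.4536 = 247.21 mL.
Additional alveolar pressure from trapping ≈ V_trapped / C = 247.21 / 54.5 = 4.536 cmH2O.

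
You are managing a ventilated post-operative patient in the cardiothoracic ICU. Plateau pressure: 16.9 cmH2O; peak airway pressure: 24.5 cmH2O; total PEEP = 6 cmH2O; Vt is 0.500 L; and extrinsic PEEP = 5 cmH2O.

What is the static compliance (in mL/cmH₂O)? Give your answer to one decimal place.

End-expiratory occlusion gives total PEEP = 6 cmH2O (intrinsic PEEP = 6 − 5 = 1). Use total PEEP for the elastic gradient.
Cstat = Vt / (Pplat − PEEPtotal) = 500 / (16.9 − 6) = 500 / 10.9 = 45.872 mL/cmH2O.

45.9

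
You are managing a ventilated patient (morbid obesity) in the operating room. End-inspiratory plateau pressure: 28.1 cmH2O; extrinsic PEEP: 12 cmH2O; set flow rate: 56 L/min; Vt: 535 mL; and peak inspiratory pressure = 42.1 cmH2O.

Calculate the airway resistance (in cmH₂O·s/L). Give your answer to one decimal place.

15.0

Flow: 56 L/min ÷ 60 = 0.9333 L/s.
Raw = (PIP − Pplat) / flow = (42.1 − 28.1) / 0.9333 = 14.0 / 0.9333 = 15.001 cmH2O·s/L.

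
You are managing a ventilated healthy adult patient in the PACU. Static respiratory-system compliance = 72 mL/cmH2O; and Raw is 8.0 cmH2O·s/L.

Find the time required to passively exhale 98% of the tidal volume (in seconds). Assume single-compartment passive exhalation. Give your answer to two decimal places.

τ = R × C = 8.0 × 72 mL/cmH2O = 8.0 × 0.072 L/cmH2O = 0.576 s.
Exhaled fraction f = 1 − e^(−t/τ) → t = −τ·ln(1 − f) = −0.576·ln(0.02) = 2.253 s.

2.25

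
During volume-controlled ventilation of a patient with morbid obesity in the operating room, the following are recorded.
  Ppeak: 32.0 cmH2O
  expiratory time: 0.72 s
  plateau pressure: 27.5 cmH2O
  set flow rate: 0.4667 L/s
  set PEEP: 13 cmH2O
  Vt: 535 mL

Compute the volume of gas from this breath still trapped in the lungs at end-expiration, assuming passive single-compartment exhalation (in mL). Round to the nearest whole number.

R = (PIP − Pplat)/V̇ = (32.0 − 27.5) / 0.4667 = 4.5/0.4667 = 9.642 cmH2O·s/L.
C = Vt/(Pplat − PEEP) = 535.0 / (27.5 − 13) = 535.0/14.5 = 36.897 mL/cmH2O.
τ = R × C = 9.642 × 0.0369 L/cmH2O = 0.3558 s.
Fraction remaining = e^(−Te/τ) = e^(−0.72/0.3558) = 0.1322.
Trapped volume = 535.0 × 0.1322 = 70.727 mL.

71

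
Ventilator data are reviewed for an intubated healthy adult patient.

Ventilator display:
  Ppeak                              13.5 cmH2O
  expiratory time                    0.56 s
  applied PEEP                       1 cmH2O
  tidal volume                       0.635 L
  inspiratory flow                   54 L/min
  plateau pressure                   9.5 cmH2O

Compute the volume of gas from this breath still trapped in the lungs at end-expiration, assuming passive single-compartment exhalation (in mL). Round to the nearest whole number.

118

Flow: 54 L/min ÷ 60 = 0.9 L/s.
R = (PIP − Pplat)/V̇ = (13.5 − 9.5) / 0.9 = 4.0/0.9 = 4.444 cmH2O·s/L.
C = Vt/(Pplat − PEEP) = 635.0 / (9.5 − 1) = 635.0/8.5 = 74.706 mL/cmH2O.
τ = R × C = 4.444 × 0.07471 L/cmH2O = 0.332 s.
Fraction remaining = e^(−Te/τ) = e^(−0.56/0.332) = 0.1851.
Trapped volume = 635.0 × 0.1851 = 117.54 mL.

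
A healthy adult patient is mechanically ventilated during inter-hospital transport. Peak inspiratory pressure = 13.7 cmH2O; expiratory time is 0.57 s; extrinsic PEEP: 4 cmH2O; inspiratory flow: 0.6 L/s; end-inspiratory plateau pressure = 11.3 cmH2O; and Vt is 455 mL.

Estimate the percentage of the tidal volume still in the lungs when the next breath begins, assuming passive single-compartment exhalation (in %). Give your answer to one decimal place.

10.2

R = (PIP − Pplat)/V̇ = (13.7 − 11.3) / 0.6 = 2.4/0.6 = 4.0 cmH2O·s/L.
C = Vt/(Pplat − PEEP) = 455.0 / (11.3 − 4) = 455.0/7.3 = 62.329 mL/cmH2O.
τ = R × C = 4.0 × 0.06233 L/cmH2O = 0.2493 s.
Fraction remaining at end-expiration = e^(−Te/τ) = e^(−0.57/0.2493) = 0.1016 → 10.16%.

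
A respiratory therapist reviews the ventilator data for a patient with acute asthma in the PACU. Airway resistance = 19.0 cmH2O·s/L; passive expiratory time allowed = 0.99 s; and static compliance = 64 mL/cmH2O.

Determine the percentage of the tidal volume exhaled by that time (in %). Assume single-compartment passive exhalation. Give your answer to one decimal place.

55.7

τ = R × C = 19.0 × 64 mL/cmH2O = 19.0 × 0.064 L/cmH2O = 1.216 s.
Passive exhalation: V(t)/V₀ = e^(−t/τ) = e^(−0.99/1.216) = 0.443.
Fraction exhaled = 1 − 0.443 = 0.557 → 55.7%.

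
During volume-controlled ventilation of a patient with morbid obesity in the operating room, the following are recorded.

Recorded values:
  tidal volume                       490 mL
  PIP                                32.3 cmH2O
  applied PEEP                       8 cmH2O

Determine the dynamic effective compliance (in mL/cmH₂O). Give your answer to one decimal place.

Dynamic compliance = Vt / (PIP − PEEP) = 490 / (32.3 − 8) = 490 / 24.3 = 20.165 mL/cmH2O.

20.2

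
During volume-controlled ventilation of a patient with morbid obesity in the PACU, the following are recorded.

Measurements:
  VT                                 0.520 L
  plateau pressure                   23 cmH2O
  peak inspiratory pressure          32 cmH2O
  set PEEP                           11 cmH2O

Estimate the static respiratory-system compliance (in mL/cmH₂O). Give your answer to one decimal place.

Cstat = Vt / (Pplat − PEEP) = 520 / (23 − 11) = 520 / 12.0 = 43.333 mL/cmH2O.

43.3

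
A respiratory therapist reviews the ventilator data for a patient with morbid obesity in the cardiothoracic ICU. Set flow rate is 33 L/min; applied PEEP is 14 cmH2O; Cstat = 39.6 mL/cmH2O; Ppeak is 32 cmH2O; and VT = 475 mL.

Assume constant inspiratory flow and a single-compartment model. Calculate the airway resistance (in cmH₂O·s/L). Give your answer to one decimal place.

10.9

Flow: 33 L/min ÷ 60 = 0.55 L/s.
Equation of motion (constant flow): PIP = Vt/C + R·V̇ + PEEP.
R·V̇ = PIP − Vt/C − PEEP = 32 − 475/39.6 − 14 = 32 − 11.995 − 14 = 6.005 cmH2O.
R = 6.005 / 0.55 = 10.918 cmH2O·s/L.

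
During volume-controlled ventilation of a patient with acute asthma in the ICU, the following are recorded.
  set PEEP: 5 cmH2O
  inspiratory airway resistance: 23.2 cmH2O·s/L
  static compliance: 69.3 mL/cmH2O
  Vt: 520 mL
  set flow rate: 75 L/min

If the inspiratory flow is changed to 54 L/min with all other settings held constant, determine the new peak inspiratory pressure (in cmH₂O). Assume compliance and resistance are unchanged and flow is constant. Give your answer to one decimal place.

33.4

Flow: 75 L/min ÷ 60 = 1.25 L/s.
New flow: 54 L/min ÷ 60 = 0.9 L/s.
PIP = Vt/C + R·V̇ + PEEP (constant-flow equation of motion).
Only the resistive term changes: ΔPIP = R × ΔV̇ = 23.2 × (0.9 − 1.25) = 23.2 × -0.35 = -8.12 cmH2O.
Original PIP = 520/69.3 + 23.2×1.25 + 5 = 41.504 cmH2O; new PIP = 41.504 + (-8.12) = 33.384 cmH2O.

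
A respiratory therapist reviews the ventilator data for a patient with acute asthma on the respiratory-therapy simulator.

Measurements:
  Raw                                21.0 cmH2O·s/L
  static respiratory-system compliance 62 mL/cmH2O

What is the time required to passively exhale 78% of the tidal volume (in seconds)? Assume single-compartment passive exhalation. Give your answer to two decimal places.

1.97

τ = R × C = 21.0 × 62 mL/cmH2O = 21.0 × 0.062 L/cmH2O = 1.302 s.
Exhaled fraction f = 1 − e^(−t/τ) → t = −τ·ln(1 − f) = −1.302·ln(0.22) = 1.971 s.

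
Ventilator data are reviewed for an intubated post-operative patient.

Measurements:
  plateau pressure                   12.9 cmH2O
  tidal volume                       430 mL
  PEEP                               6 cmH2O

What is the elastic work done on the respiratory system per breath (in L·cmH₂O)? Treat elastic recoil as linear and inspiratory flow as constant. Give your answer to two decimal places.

1.48

Elastic work ≈ ½ × (Pplat − PEEP) × Vt = 0.5 × (12.9 − 6) × 0.430 L = 0.5 × 6.9 × 0.430 = 1.484 L·cmH2O.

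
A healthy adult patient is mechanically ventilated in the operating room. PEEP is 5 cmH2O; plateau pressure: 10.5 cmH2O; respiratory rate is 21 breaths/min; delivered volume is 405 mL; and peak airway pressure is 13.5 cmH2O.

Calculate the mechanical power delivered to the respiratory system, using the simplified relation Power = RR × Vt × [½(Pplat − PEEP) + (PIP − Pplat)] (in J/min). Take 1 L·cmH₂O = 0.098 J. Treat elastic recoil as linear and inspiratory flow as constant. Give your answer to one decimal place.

4.8

Per-breath work = Vt × [½(Pplat−PEEP) + (PIP−Pplat)] = 0.405 × [0.5×5.5 + 3.0] = 0.405 × 5.75 = 2.329 L·cmH2O.
Power = 21 × 2.329 = 48.909 L·cmH2O/min.
× 0.098 J/(L·cmH2O) → 4.793 J/min.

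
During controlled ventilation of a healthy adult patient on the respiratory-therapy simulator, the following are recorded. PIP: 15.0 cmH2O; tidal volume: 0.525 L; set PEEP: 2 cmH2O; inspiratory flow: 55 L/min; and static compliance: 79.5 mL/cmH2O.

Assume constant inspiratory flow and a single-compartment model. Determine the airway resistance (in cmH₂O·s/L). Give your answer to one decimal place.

7.0

Flow: 55 L/min ÷ 60 = 0.9167 L/s.
Equation of motion (constant flow): PIP = Vt/C + R·V̇ + PEEP.
R·V̇ = PIP − Vt/C − PEEP = 15.0 − 525/79.5 − 2 = 15.0 − 6.604 − 2 = 6.396 cmH2O.
R = 6.396 / 0.9167 = 6.977 cmH2O·s/L.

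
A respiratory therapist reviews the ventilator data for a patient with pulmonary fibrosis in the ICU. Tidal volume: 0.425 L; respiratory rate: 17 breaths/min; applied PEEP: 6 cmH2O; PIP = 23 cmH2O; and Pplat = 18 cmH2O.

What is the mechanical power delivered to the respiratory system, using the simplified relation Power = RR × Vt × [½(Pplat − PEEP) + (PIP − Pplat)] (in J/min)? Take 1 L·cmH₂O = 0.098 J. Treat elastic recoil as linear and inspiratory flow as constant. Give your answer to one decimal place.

Per-breath work = Vt × [½(Pplat−PEEP) + (PIP−Pplat)] = 0.425 × [0.5×12.0 + 5.0] = 0.425 × 11.0 = 4.675 L·cmH2O.
Power = 17 × 4.675 = 79.475 L·cmH2O/min.
× 0.098 J/(L·cmH2O) → 7.789 J/min.

7.8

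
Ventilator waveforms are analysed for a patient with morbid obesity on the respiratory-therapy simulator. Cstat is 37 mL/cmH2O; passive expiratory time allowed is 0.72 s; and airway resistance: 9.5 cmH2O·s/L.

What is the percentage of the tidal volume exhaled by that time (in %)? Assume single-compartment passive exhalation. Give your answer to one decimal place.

87.1

τ = R × C = 9.5 × 37 mL/cmH2O = 9.5 × 0.037 L/cmH2O = 0.3515 s.
Passive exhalation: V(t)/V₀ = e^(−t/τ) = e^(−0.72/0.3515) = 0.1289.
Fraction exhaled = 1 − 0.1289 = 0.8711 → 87.11%.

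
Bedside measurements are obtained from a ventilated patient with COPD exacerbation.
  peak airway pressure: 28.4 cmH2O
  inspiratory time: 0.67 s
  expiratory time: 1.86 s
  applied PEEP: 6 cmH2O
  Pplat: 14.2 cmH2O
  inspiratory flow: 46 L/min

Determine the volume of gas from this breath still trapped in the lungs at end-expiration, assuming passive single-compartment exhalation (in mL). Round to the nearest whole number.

103

Flow: 46 L/min ÷ 60 = 0.7667 L/s.
Vt = flow × Ti = 0.7667 L/s × 0.67 s × 1000 mL/L = 513.69 mL.
R = (PIP − Pplat)/V̇ = (28.4 − 14.2) / 0.7667 = 14.2/0.7667 = 18.521 cmH2O·s/L.
C = Vt/(Pplat − PEEP) = 513.69 / (14.2 − 6) = 513.69/8.2 = 62.645 mL/cmH2O.
τ = R × C = 18.521 × 0.06265 L/cmH2O = 1.16 s.
Fraction remaining = e^(−Te/τ) = e^(−1.86/1.16) = 0.2012.
Trapped volume = 513.69 × 0.2012 = 103.35 mL.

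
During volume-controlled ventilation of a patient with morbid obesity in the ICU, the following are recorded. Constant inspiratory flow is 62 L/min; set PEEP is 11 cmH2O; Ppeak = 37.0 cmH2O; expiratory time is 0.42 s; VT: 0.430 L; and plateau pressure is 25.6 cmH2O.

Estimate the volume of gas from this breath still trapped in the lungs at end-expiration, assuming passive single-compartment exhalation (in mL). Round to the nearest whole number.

118

Flow: 62 L/min ÷ 60 = 1.0333 L/s.
R = (PIP − Pplat)/V̇ = (37.0 − 25.6) / 1.0333 = 11.4/1.0333 = 11.033 cmH2O·s/L.
C = Vt/(Pplat − PEEP) = 430.0 / (25.6 − 11) = 430.0/14.6 = 29.452 mL/cmH2O.
τ = R × C = 11.033 × 0.02945 L/cmH2O = 0.3249 s.
Fraction remaining = e^(−Te/τ) = e^(−0.42/0.3249) = 0.2745.
Trapped volume = 430.0 × 0.2745 = 118.04 mL.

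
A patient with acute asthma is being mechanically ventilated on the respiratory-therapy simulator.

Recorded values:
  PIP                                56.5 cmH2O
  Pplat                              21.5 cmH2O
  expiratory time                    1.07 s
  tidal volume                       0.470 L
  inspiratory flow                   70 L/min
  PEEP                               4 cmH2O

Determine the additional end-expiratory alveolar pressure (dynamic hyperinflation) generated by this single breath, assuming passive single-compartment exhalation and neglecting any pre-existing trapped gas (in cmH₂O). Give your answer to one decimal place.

4.6

Flow: 70 L/min ÷ 60 = 1.1667 L/s.
R = (PIP − Pplat)/V̇ = (56.5 − 21.5) / 1.1667 = 35.0/1.1667 = 29.999 cmH2O·s/L.
C = Vt/(Pplat − PEEP) = 470.0 / (21.5 − 4) = 470.0/17.5 = 26.857 mL/cmH2O.
τ = R × C = 29.999 × 0.02686 L/cmH2O = 0.8058 s.
Fraction remaining = e^(−Te/τ) = e^(−1.07/0.8058) = 0.265; trapped volume = 470.0 × 0.265 = 124.55 mL.
Additional alveolar pressure from trapping ≈ V_trapped / C = 124.55 / 26.857 = 4.638 cmH2O.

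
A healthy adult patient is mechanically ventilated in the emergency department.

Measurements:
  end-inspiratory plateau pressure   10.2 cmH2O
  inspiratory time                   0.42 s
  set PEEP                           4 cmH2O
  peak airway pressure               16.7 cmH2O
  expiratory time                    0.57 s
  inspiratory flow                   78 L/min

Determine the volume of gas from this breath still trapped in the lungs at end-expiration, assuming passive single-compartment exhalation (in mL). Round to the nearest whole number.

Flow: 78 L/min ÷ 60 = 1.3 L/s.
Vt = flow × Ti = 1.3 L/s × 0.42 s × 1000 mL/L = 546.0 mL.
R = (PIP − Pplat)/V̇ = (16.7 − 10.2) / 1.3 = 6.5/1.3 = 5.0 cmH2O·s/L.
C = Vt/(Pplat − PEEP) = 546.0 / (10.2 − 4) = 546.0/6.2 = 88.065 mL/cmH2O.
τ = R × C = 5.0 × 0.08807 L/cmH2O = 0.4404 s.
Fraction remaining = e^(−Te/τ) = e^(−0.57/0.4404) = 0.2741.
Trapped volume = 546.0 × 0.2741 = 149.66 mL.

150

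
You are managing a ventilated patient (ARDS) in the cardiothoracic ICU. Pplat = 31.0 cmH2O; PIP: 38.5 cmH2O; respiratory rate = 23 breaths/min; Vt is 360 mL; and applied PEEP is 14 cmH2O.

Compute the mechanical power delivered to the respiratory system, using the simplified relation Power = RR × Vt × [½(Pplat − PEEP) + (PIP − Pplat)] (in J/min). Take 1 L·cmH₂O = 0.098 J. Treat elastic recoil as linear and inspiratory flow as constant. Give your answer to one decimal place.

13.0

Per-breath work = Vt × [½(Pplat−PEEP) + (PIP−Pplat)] = 0.360 × [0.5×17.0 + 7.5] = 0.360 × 16.0 = 5.76 L·cmH2O.
Power = 23 × 5.76 = 132.48 L·cmH2O/min.
× 0.098 J/(L·cmH2O) → 12.983 J/min.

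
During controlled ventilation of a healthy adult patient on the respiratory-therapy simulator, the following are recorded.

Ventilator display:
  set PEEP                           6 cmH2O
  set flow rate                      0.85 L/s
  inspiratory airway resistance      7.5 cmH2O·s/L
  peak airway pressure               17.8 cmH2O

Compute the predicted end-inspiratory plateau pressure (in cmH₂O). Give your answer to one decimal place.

11.4

Pplat = PIP − Raw × flow = 17.8 − 7.5 × 0.85 = 17.8 − 6.375 = 11.425 cmH2O.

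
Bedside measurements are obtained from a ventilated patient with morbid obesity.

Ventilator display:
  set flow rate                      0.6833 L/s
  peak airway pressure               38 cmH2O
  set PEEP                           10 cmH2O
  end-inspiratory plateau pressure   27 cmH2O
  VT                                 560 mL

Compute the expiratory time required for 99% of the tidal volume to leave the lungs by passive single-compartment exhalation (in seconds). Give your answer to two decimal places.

2.44

R = (PIP − Pplat)/V̇ = (38 − 27) / 0.6833 = 11.0/0.6833 = 16.098 cmH2O·s/L.
C = Vt/(Pplat − PEEP) = 560.0 / (27 − 10) = 560.0/17.0 = 32.941 mL/cmH2O.
τ = R × C = 16.098 × 0.03294 L/cmH2O = 0.5303 s.
t = −τ·ln(1 − 0.99) = −0.5303·ln(0.01) = 2.442 s.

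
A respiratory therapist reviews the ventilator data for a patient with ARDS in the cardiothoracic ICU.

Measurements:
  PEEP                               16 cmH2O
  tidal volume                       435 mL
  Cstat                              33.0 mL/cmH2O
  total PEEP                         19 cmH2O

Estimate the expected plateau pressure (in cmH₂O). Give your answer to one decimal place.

End-expiratory occlusion gives total PEEP = 19 cmH2O (intrinsic PEEP = 19 − 16 = 3). Use total PEEP for the elastic gradient.
Pplat = PEEPtotal + Vt / Cstat = 19 + 435 / 33.0 = 19 + 13.182 = 32.182 cmH2O.

32.2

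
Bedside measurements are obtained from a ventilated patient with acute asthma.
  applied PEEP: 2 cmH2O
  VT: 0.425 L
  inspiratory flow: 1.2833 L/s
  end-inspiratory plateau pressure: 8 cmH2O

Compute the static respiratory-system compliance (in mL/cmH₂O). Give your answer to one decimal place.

Cstat = Vt / (Pplat − PEEP) = 425 / (8 − 2) = 425 / 6.0 = 70.833 mL/cmH2O.

70.8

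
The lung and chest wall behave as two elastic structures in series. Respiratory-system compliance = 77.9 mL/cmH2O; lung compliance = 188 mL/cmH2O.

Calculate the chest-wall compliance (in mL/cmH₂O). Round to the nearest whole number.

1/Ccw = 1/Crs − 1/CL.
1/Ccw = 1/77.9 − 1/188 = 0.007518.
Ccw = 133.01 mL/cmH2O.

133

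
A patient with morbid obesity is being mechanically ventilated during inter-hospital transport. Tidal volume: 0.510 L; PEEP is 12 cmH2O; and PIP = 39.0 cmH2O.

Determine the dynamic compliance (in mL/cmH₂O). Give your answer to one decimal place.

18.9

Dynamic compliance = Vt / (PIP − PEEP) = 510 / (39.0 − 12) = 510 / 27.0 = 18.889 mL/cmH2O.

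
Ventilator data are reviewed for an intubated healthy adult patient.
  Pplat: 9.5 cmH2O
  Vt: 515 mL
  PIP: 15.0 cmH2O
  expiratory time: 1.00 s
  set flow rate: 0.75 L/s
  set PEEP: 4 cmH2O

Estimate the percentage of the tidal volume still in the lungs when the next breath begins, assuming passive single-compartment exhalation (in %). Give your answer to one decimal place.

23.3

R = (PIP − Pplat)/V̇ = (15.0 − 9.5) / 0.75 = 5.5/0.75 = 7.333 cmH2O·s/L.
C = Vt/(Pplat − PEEP) = 515.0 / (9.5 − 4) = 515.0/5.5 = 93.636 mL/cmH2O.
τ = R × C = 7.333 × 0.09364 L/cmH2O = 0.6867 s.
Fraction remaining at end-expiration = e^(−Te/τ) = e^(−1.00/0.6867) = 0.2331 → 23.31%.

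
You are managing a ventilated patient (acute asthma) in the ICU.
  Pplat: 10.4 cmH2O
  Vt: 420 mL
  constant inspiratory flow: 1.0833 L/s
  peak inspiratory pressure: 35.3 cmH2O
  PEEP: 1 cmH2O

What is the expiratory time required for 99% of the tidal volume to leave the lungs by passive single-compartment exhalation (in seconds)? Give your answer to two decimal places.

R = (PIP − Pplat)/V̇ = (35.3 − 10.4) / 1.0833 = 24.9/1.0833 = 22.985 cmH2O·s/L.
C = Vt/(Pplat − PEEP) = 420.0 / (10.4 − 1) = 420.0/9.4 = 44.681 mL/cmH2O.
τ = R × C = 22.985 × 0.04468 L/cmH2O = 1.027 s.
t = −τ·ln(1 − 0.99) = −1.027·ln(0.01) = 4.73 s.

4.73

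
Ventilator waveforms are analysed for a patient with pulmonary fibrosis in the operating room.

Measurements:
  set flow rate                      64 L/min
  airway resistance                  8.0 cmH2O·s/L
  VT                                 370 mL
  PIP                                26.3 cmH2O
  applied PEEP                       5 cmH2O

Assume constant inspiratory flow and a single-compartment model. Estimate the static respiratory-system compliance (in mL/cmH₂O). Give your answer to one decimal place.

Flow: 64 L/min ÷ 60 = 1.0667 L/s.
Equation of motion (constant flow): PIP = Vt/C + R·V̇ + PEEP.
Vt/C = PIP − R·V̇ − PEEP = 26.3 − 8.0×1.0667 − 5 = 26.3 − 8.534 − 5 = 12.766 cmH2O.
C = Vt / 12.766 = 370 / 12.766 = 28.983 mL/cmH2O.

29.0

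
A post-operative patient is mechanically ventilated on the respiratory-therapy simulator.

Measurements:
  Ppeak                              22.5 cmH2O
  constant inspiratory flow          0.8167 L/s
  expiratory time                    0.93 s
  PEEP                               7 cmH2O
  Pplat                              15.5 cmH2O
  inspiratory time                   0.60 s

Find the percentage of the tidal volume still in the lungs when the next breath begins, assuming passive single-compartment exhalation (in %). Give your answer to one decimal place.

Vt = flow × Ti = 0.8167 L/s × 0.60 s × 1000 mL/L = 490.02 mL.
R = (PIP − Pplat)/V̇ = (22.5 − 15.5) / 0.8167 = 7.0/0.8167 = 8.571 cmH2O·s/L.
C = Vt/(Pplat − PEEP) = 490.02 / (15.5 − 7) = 490.02/8.5 = 57.649 mL/cmH2O.
τ = R × C = 8.571 × 0.05765 L/cmH2O = 0.4941 s.
Fraction remaining at end-expiration = e^(−Te/τ) = e^(−0.93/0.4941) = 0.1523 → 15.23%.

15.2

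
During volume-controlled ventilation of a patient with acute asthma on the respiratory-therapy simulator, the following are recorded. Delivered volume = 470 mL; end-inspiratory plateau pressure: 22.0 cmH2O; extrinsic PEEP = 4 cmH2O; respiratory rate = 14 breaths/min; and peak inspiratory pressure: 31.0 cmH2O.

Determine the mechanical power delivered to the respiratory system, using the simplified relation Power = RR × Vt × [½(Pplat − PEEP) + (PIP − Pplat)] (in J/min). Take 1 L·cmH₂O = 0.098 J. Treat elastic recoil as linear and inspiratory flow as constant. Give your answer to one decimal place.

11.6

Per-breath work = Vt × [½(Pplat−PEEP) + (PIP−Pplat)] = 0.470 × [0.5×18.0 + 9.0] = 0.470 × 18.0 = 8.46 L·cmH2O.
Power = 14 × 8.46 = 118.44 L·cmH2O/min.
× 0.098 J/(L·cmH2O) → 11.607 J/min.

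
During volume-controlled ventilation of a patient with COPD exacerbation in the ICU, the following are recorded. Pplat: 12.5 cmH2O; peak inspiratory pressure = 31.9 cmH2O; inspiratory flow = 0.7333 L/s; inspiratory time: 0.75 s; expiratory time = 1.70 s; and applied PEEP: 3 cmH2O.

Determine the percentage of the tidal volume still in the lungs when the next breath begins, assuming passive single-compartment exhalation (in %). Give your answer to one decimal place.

33.0

Vt = flow × Ti = 0.7333 L/s × 0.75 s × 1000 mL/L = 549.98 mL.
R = (PIP − Pplat)/V̇ = (31.9 − 12.5) / 0.7333 = 19.4/0.7333 = 26.456 cmH2O·s/L.
C = Vt/(Pplat − PEEP) = 549.98 / (12.5 − 3) = 549.98/9.5 = 57.893 mL/cmH2O.
τ = R × C = 26.456 × 0.05789 L/cmH2O = 1.532 s.
Fraction remaining at end-expiration = e^(−Te/τ) = e^(−1.70/1.532) = 0.3297 → 32.97%.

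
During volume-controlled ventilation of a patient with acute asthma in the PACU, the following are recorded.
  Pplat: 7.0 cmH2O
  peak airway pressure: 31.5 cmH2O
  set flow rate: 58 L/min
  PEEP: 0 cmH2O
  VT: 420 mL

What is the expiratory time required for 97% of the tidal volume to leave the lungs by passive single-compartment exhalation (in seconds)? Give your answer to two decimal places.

Flow: 58 L/min ÷ 60 = 0.9667 L/s.
R = (PIP − Pplat)/V̇ = (31.5 − 7.0) / 0.9667 = 24.5/0.9667 = 25.344 cmH2O·s/L.
C = Vt/(Pplat − PEEP) = 420.0 / (7.0 − 0) = 420.0/7.0 = 60.0 mL/cmH2O.
τ = R × C = 25.344 × 0.06 L/cmH2O = 1.521 s.
t = −τ·ln(1 − 0.97) = −1.521·ln(0.03) = 5.333 s.

5.33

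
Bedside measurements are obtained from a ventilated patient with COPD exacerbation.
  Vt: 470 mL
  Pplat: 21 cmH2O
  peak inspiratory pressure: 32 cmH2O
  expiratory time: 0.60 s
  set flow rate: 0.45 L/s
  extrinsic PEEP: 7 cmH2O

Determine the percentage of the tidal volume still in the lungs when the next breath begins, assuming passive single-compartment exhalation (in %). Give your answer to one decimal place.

R = (PIP − Pplat)/V̇ = (32 − 21) / 0.45 = 11.0/0.45 = 24.444 cmH2O·s/L.
C = Vt/(Pplat − PEEP) = 470.0 / (21 − 7) = 470.0/14.0 = 33.571 mL/cmH2O.
τ = R × C = 24.444 × 0.03357 L/cmH2O = 0.8206 s.
Fraction remaining at end-expiration = e^(−Te/τ) = e^(−0.60/0.8206) = 0.4813 → 48.13%.

48.1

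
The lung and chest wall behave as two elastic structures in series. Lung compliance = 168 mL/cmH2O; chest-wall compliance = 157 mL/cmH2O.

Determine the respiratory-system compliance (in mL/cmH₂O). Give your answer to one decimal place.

Lung and chest wall are elastances in series: 1/Crs = 1/CL + 1/Ccw.
1/Crs = 1/168 + 1/157 = 0.01232.
Crs = 81.169 mL/cmH2O.

81.2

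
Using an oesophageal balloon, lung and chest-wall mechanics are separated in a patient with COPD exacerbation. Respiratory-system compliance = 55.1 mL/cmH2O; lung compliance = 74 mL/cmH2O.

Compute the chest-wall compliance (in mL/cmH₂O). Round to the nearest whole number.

216

1/Ccw = 1/Crs − 1/CL.
1/Ccw = 1/55.1 − 1/74 = 0.004635.
Ccw = 215.75 mL/cmH2O.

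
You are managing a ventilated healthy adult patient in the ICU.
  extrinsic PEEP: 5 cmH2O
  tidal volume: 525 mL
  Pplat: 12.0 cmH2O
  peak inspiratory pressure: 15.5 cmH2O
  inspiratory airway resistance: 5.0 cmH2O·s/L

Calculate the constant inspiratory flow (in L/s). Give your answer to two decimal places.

0.70

flow = (PIP − Pplat) / Raw = 3.5 / 5.0 = 0.7 L/s.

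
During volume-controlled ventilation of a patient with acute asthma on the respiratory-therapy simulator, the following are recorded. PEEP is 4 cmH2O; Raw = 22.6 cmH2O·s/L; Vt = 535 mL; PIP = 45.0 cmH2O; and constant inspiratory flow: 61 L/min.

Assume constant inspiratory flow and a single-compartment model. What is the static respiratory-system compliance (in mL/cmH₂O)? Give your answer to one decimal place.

Flow: 61 L/min ÷ 60 = 1.0167 L/s.
Equation of motion (constant flow): PIP = Vt/C + R·V̇ + PEEP.
Vt/C = PIP − R·V̇ − PEEP = 45.0 − 22.6×1.0167 − 4 = 45.0 − 22.977 − 4 = 18.023 cmH2O.
C = Vt / 18.023 = 535 / 18.023 = 29.684 mL/cmH2O.

29.7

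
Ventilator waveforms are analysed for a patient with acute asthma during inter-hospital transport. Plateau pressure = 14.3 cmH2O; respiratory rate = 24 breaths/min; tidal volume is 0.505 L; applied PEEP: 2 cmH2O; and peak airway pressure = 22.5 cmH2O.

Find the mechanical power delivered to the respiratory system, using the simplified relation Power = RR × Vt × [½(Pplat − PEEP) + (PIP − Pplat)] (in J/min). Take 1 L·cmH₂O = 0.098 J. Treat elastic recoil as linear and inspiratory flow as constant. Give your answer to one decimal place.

Per-breath work = Vt × [½(Pplat−PEEP) + (PIP−Pplat)] = 0.505 × [0.5×12.3 + 8.2] = 0.505 × 14.35 = 7.247 L·cmH2O.
Power = 24 × 7.247 = 173.93 L·cmH2O/min.
× 0.098 J/(L·cmH2O) → 17.045 J/min.

17.0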